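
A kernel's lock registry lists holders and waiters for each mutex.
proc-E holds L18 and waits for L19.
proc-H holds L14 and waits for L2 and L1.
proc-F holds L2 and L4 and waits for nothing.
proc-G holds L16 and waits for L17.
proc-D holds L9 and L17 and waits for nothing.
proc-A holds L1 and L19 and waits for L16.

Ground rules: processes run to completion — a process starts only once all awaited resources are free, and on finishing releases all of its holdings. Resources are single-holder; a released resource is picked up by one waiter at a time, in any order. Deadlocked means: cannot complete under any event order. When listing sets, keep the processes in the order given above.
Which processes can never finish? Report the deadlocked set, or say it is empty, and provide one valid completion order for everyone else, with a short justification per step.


Nothing here is deadlocked.
Key observation: the wait relation is loop-free; peeling off processes with no waits unwinds the whole state.
One completion order for the rest: proc-F, proc-D, proc-G, proc-A, proc-H, proc-E.
Check, step by step:
  run proc-F (it waits on nothing); releases L2 and L4
  run proc-D (it waits on nothing); releases L9 and L17
  proc-G: everything it awaited (L17) is free; runs, freeing L16
  proc-A: everything it awaited (L16) is free; runs, freeing L1 and L19
  proc-H: everything it awaited (L2 and L1) is free; runs, freeing L14
  proc-E: everything it awaited (L19) is free; runs, freeing L18


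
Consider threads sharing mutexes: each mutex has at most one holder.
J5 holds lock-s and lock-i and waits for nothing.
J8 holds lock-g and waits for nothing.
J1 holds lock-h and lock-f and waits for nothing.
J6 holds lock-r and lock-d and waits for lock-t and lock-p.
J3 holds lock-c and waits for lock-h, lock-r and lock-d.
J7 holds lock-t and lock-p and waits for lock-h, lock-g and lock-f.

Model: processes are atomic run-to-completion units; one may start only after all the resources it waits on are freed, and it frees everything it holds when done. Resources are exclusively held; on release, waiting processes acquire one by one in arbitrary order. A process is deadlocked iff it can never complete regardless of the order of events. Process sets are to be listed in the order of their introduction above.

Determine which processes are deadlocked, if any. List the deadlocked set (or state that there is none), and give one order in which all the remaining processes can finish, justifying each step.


Nothing here is deadlocked.
Key observation: all waits point, directly or indirectly, at processes that can finish, so nothing is permanently blocked.
One completion order for the rest: J1, J8, J7, J6, J3, J5.
Walking it through:
  J1: no waits; runs immediately, freeing lock-h and lock-f
  J8: no waits; runs immediately, freeing lock-g
  J7 waits on lock-h, lock-g and lock-f — all released -> runs and releases lock-t and lock-p
  J6 waits on lock-t and lock-p — all released -> runs and releases lock-r and lock-d
  J3 waits on lock-h, lock-r and lock-d — all released -> runs and releases lock-c
  J5: no waits; runs immediately, freeing lock-s and lock-i


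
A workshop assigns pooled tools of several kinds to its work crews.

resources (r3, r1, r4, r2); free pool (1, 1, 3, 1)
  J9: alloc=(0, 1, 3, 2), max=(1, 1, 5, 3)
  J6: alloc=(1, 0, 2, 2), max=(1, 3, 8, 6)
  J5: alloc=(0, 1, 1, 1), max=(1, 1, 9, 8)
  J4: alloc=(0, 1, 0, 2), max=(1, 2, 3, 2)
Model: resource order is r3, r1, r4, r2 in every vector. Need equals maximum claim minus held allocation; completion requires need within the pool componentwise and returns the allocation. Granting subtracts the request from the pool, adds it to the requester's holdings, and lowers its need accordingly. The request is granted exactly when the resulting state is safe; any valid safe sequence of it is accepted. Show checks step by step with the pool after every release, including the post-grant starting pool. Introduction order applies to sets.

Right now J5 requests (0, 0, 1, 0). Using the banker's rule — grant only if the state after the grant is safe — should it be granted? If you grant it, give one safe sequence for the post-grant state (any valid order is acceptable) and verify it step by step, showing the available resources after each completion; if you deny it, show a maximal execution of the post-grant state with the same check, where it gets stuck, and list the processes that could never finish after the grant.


DENY: after the grant no complete ordering would exist.
Key observation: r4 is the bottleneck — with J9, J4 done the pool holds (1, 3, 5, 5), short of every remaining need.
After a pretend grant, a maximal execution: J9, J4 — then nothing else fits. Step-by-step check:
  pool = (1, 1, 2, 1)
  run J9 (needs (1, 0, 2, 1), free (1, 1, 2, 1)); after release of (0, 1, 3, 2) the pool is (1, 2, 5, 3)
  run J4 (needs (1, 1, 3, 0), free (1, 2, 5, 3)); after release of (0, 1, 0, 2) the pool is (1, 3, 5, 5)
  J6 cannot run: need (0, 3, 6, 4) vs free (1, 3, 5, 5) (insufficient r4)
  J5 cannot run: need (1, 0, 7, 7) vs free (1, 3, 5, 5) (insufficient r4 and r2)
Post-grant, the permanently blocked set is J6 and J5.


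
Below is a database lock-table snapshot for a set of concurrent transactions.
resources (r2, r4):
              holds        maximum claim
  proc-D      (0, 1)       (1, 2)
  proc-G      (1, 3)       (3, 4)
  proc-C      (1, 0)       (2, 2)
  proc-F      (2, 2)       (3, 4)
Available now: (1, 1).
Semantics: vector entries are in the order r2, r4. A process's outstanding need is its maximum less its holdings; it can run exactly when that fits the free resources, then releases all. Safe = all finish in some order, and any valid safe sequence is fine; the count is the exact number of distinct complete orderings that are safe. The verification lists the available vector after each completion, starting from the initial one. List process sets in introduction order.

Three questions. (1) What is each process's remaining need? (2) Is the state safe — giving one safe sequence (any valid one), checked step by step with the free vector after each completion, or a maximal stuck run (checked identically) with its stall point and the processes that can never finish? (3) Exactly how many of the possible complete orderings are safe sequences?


(1) Outstanding need per process (order r2, r4):
  proc-D: (1, 1)
  proc-G: (2, 1)
  proc-C: (1, 2)
  proc-F: (1, 2)
(2) SAFE, for example via the order proc-D, proc-C, proc-F, proc-G.
Key observation: the first exact fit in this order is proc-D — it needs (1, 1) with (1, 1) free, meeting a requested resource to the last unit.
Check, step by step:
  pool = (1, 1)
  proc-D: need (1, 1) fits (1, 1); releases (0, 1), pool now (1, 2)
  proc-C: need (1, 2) fits (1, 2); releases (1, 0), pool now (2, 2)
  proc-F: need (1, 2) fits (2, 2); releases (2, 2), pool now (4, 4)
  proc-G: need (2, 1) fits (4, 4); releases (1, 3), pool now (5, 7)
(3) The exact count: 4 of the possible complete orderings are safe sequences.


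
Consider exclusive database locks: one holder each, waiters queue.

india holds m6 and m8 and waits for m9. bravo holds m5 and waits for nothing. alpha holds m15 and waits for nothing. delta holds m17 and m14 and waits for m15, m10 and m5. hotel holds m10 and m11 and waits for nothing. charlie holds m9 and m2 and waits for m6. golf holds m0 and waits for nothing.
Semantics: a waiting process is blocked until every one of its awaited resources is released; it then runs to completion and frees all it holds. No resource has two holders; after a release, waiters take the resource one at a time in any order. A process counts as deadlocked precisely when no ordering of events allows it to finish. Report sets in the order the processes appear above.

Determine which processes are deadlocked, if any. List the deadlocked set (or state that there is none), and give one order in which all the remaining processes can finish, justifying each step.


The deadlocked set is india and charlie.
Key observation: the wait chain closes on itself along india -> charlie -> india; no other process is dragged down with it.
One completion order for the rest: hotel, bravo, alpha, golf, delta.
Verifying each step:
  run hotel (it waits on nothing); releases m10 and m11
  run bravo (it waits on nothing); releases m5
  run alpha (it waits on nothing); releases m15
  run golf (it waits on nothing); releases m0
  run delta (all its waits — m15, m10 and m5 — are resolved); releases m17 and m14


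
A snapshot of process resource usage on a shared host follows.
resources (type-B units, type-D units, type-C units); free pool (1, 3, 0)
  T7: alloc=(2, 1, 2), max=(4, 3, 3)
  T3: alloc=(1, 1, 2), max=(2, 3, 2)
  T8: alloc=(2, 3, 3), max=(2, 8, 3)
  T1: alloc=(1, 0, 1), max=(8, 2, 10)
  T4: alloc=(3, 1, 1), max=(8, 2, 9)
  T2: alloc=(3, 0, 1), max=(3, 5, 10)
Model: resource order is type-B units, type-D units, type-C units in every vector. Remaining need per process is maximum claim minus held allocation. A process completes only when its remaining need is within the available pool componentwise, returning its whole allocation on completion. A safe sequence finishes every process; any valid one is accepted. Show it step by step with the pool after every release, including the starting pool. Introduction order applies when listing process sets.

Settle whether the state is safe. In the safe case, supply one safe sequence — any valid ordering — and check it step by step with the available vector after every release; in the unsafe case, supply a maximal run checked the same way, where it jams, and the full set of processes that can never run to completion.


UNSAFE — no complete ordering exists.
Key observation: after T3, T7, T8 complete, (6, 8, 7) is the best the pool ever gets, yet each leftover process wants more type-C units.
Going as far as possible: T3, T7, T8; after that, nothing fits. Step-by-step check:
  pool = (1, 3, 0)
  run T3 (needs (1, 2, 0), free (1, 3, 0)); after release of (1, 1, 2) the pool is (2, 4, 2)
  run T7 (needs (2, 2, 1), free (2, 4, 2)); after release of (2, 1, 2) the pool is (4, 5, 4)
  run T8 (needs (0, 5, 0), free (4, 5, 4)); after release of (2, 3, 3) the pool is (6, 8, 7)
  blocked: T1 wants (7, 2, 9), pool (6, 8, 7) — not enough type-B units and type-C units
  blocked: T4 wants (5, 1, 8), pool (6, 8, 7) — not enough type-C units
  blocked: T2 wants (0, 5, 9), pool (6, 8, 7) — not enough type-C units
Never able to finish: T1, T4 and T2.


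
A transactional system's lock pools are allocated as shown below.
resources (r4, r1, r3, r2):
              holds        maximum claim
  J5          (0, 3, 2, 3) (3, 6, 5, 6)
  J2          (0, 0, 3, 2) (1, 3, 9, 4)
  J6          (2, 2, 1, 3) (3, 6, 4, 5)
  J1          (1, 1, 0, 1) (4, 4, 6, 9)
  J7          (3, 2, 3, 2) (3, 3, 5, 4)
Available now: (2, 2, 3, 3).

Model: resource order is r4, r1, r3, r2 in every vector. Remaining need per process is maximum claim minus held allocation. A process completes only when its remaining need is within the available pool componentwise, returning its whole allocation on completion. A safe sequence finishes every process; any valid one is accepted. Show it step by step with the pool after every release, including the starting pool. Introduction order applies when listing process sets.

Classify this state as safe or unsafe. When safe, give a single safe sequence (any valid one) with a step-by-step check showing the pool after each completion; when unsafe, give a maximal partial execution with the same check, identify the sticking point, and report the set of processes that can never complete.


The state is SAFE; one workable sequence: J7, J2, J6, J5, J1.
Key observation: the order's first zero-slack moment is J2 ((1, 3, 6, 2) needed, (5, 4, 6, 5) free — a requested resource with nothing to spare).
Check, step by step:
  pool = (2, 2, 3, 3)
  J7 needs (0, 1, 2, 2) <= (2, 2, 3, 3) -> finishes; pool += (3, 2, 3, 2) = (5, 4, 6, 5)
  J2 needs (1, 3, 6, 2) <= (5, 4, 6, 5) -> finishes; pool += (0, 0, 3, 2) = (5, 4, 9, 7)
  J6 needs (1, 4, 3, 2) <= (5, 4, 9, 7) -> finishes; pool += (2, 2, 1, 3) = (7, 6, 10, 10)
  J5 needs (3, 3, 3, 3) <= (7, 6, 10, 10) -> finishes; pool += (0, 3, 2, 3) = (7, 9, 12, 13)
  J1 needs (3, 3, 6, 8) <= (7, 9, 12, 13) -> finishes; pool += (1, 1, 0, 1) = (8, 10, 12, 14)


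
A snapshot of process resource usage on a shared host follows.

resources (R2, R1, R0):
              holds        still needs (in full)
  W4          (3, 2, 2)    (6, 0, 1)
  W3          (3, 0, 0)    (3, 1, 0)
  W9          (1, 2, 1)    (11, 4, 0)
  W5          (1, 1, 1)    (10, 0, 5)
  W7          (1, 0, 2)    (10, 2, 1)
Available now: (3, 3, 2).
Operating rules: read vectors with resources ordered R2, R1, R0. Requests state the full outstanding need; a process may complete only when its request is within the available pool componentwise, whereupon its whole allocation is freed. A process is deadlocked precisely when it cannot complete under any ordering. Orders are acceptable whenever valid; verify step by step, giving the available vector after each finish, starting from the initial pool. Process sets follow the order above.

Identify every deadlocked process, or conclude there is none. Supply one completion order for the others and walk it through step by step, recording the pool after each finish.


Deadlocked: W9, W5 and W7.
Key observation: once W3, W4 finish, the pool peaks at (9, 5, 4) — and every remaining process still needs more R2 than that.
A valid finishing order for the others: W3, W4. Verifying each step:
  pool = (3, 3, 2)
  run W3 (needs (3, 1, 0), free (3, 3, 2)); after release of (3, 0, 0) the pool is (6, 3, 2)
  run W4 (needs (6, 0, 1), free (6, 3, 2)); after release of (3, 2, 2) the pool is (9, 5, 4)
The stuck group stays short no matter what:
  W9 cannot run: need (11, 4, 0) vs free (9, 5, 4) (insufficient R2)
  W5 cannot run: need (10, 0, 5) vs free (9, 5, 4) (insufficient R2 and R0)
  W7 cannot run: need (10, 2, 1) vs free (9, 5, 4) (insufficient R2)


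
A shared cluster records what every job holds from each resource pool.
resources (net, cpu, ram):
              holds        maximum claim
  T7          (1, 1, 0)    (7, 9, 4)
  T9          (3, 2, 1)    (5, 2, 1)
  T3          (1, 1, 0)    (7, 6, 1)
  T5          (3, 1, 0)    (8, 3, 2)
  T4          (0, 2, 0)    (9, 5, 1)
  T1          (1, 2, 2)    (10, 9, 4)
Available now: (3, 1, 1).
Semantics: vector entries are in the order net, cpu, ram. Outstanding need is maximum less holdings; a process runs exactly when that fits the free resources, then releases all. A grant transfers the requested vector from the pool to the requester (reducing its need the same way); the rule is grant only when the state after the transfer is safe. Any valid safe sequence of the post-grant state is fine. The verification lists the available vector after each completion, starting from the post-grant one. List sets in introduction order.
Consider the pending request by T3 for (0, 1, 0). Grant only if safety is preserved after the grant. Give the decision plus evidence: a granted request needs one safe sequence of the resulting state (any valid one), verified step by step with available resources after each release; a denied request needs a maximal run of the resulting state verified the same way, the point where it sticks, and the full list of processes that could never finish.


GRANT. The post-grant state is safe; one safe sequence: T9, T5, T4, T3, T1, T7.
Key observation: even at the reduced pool (3, 0, 1), T9 fits immediately, so safety survives the grant.
Verifying the post-grant state step by step:
  pool = (3, 0, 1)
  T9 needs (2, 0, 0) <= (3, 0, 1) -> finishes; pool += (3, 2, 1) = (6, 2, 2)
  T5 needs (5, 2, 2) <= (6, 2, 2) -> finishes; pool += (3, 1, 0) = (9, 3, 2)
  T4 needs (9, 3, 1) <= (9, 3, 2) -> finishes; pool += (0, 2, 0) = (9, 5, 2)
  T3 needs (6, 4, 1) <= (9, 5, 2) -> finishes; pool += (1, 2, 0) = (10, 7, 2)
  T1 needs (9, 7, 2) <= (10, 7, 2) -> finishes; pool += (1, 2, 2) = (11, 9, 4)
  T7 needs (6, 8, 4) <= (11, 9, 4) -> finishes; pool += (1, 1, 0) = (12, 10, 4)


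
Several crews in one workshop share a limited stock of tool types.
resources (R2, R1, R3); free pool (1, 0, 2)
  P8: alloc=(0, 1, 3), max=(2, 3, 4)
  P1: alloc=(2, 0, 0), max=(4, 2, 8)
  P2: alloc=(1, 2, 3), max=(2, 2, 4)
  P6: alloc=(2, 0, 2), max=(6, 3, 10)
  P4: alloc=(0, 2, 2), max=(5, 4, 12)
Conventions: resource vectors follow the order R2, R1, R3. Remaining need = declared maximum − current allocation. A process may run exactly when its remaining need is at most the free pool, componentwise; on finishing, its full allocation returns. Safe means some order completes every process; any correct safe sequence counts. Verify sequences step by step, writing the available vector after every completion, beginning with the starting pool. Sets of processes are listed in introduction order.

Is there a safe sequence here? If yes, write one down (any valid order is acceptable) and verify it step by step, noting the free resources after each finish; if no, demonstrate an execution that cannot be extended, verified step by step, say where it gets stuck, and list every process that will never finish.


SAFE — a valid safe sequence is P2, P8, P1, P6, P4.
Key observation: at P2 the run first touches a limit — (1, 0, 1) against (1, 0, 2), exact on a resource it actually requests.
Check, step by step:
  pool = (1, 0, 2)
  run P2 (needs (1, 0, 1), free (1, 0, 2)); after release of (1, 2, 3) the pool is (2, 2, 5)
  run P8 (needs (2, 2, 1), free (2, 2, 5)); after release of (0, 1, 3) the pool is (2, 3, 8)
  run P1 (needs (2, 2, 8), free (2, 3, 8)); after release of (2, 0, 0) the pool is (4, 3, 8)
  run P6 (needs (4, 3, 8), free (4, 3, 8)); after release of (2, 0, 2) the pool is (6, 3, 10)
  run P4 (needs (5, 2, 10), free (6, 3, 10)); after release of (0, 2, 2) the pool is (6, 5, 12)


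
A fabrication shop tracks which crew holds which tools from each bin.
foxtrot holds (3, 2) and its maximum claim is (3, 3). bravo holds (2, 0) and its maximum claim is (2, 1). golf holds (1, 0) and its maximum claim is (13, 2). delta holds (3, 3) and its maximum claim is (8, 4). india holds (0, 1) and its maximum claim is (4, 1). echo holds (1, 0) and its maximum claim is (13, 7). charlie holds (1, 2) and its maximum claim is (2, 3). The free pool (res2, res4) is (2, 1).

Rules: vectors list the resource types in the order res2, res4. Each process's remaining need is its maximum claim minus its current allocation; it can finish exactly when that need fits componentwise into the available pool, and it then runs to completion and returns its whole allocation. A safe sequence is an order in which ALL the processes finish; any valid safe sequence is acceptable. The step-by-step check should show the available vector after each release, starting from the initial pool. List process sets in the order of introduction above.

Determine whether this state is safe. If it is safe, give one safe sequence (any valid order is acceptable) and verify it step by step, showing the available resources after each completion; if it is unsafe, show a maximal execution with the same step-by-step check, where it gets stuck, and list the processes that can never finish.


The state is UNSAFE.
Key observation: res2 is the bottleneck — with bravo, charlie, india, delta, foxtrot done the pool holds (11, 9), short of every remaining need.
A maximal execution: bravo, charlie, india, delta, foxtrot — then nothing else fits. Walking it through:
  pool = (2, 1)
  bravo: need (0, 1) fits (2, 1); releases (2, 0), pool now (4, 1)
  charlie: need (1, 1) fits (4, 1); releases (1, 2), pool now (5, 3)
  india: need (4, 0) fits (5, 3); releases (0, 1), pool now (5, 4)
  delta: need (5, 1) fits (5, 4); releases (3, 3), pool now (8, 7)
  foxtrot: need (0, 1) fits (8, 7); releases (3, 2), pool now (11, 9)
  golf cannot run: need (12, 2) vs free (11, 9) (insufficient res2)
  echo cannot run: need (12, 7) vs free (11, 9) (insufficient res2)
Permanently blocked: golf and echo.


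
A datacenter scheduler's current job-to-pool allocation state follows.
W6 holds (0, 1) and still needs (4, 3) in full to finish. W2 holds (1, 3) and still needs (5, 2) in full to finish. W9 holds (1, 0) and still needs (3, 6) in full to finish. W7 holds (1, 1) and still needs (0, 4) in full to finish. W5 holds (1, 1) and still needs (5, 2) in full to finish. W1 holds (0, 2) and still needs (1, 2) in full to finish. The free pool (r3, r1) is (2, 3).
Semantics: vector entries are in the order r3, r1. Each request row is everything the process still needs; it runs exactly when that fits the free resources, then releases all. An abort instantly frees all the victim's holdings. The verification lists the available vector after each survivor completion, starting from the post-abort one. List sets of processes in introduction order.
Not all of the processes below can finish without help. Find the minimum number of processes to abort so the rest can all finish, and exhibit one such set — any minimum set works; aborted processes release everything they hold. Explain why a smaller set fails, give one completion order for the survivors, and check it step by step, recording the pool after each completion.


Abort W5.
Key observation: the deadlocked W2 becomes finishable only because W5 released (1, 1); it completes at step 4 below.
Why nothing smaller works: aborting no one leaves the state deadlocked as given.
Survivors finish in the order: W7, W6, W9, W2, W1. Walking it through (pool after the aborts first):
  pool = (3, 4)
  run W7 (needs (0, 4), free (3, 4)); after release of (1, 1) the pool is (4, 5)
  run W6 (needs (4, 3), free (4, 5)); after release of (0, 1) the pool is (4, 6)
  run W9 (needs (3, 6), free (4, 6)); after release of (1, 0) the pool is (5, 6)
  run W2 (needs (5, 2), free (5, 6)); after release of (1, 3) the pool is (6, 9)
  run W1 (needs (1, 2), free (6, 9)); after release of (0, 2) the pool is (6, 11)


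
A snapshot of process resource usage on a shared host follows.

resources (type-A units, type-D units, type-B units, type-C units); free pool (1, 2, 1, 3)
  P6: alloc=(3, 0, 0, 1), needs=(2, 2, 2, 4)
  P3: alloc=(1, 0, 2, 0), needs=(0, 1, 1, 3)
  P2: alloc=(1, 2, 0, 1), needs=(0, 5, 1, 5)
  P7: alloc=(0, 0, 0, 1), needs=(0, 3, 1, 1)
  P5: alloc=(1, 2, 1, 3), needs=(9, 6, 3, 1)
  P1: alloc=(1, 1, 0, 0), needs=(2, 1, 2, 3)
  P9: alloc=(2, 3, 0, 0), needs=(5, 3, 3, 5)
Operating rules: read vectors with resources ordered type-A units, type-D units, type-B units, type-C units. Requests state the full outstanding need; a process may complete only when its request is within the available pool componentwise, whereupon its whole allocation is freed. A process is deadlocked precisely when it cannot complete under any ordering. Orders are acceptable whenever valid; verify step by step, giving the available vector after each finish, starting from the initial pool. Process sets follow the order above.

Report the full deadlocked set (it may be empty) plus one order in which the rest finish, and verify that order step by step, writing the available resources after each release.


Nothing here is deadlocked.
Key observation: there is always a runnable process — P3 first — so the state unwinds completely.
A valid finishing order for the others: P3, P1, P7, P6, P9, P2, P5. Step-by-step check:
  pool = (1, 2, 1, 3)
  run P3 (needs (0, 1, 1, 3), free (1, 2, 1, 3)); after release of (1, 0, 2, 0) the pool is (2, 2, 3, 3)
  run P1 (needs (2, 1, 2, 3), free (2, 2, 3, 3)); after release of (1, 1, 0, 0) the pool is (3, 3, 3, 3)
  run P7 (needs (0, 3, 1, 1), free (3, 3, 3, 3)); after release of (0, 0, 0, 1) the pool is (3, 3, 3, 4)
  run P6 (needs (2, 2, 2, 4), free (3, 3, 3, 4)); after release of (3, 0, 0, 1) the pool is (6, 3, 3, 5)
  run P9 (needs (5, 3, 3, 5), free (6, 3, 3, 5)); after release of (2, 3, 0, 0) the pool is (8, 6, 3, 5)
  run P2 (needs (0, 5, 1, 5), free (8, 6, 3, 5)); after release of (1, 2, 0, 1) the pool is (9, 8, 3, 6)
  run P5 (needs (9, 6, 3, 1), free (9, 8, 3, 6)); after release of (1, 2, 1, 3) the pool is (10, 10, 4, 9)


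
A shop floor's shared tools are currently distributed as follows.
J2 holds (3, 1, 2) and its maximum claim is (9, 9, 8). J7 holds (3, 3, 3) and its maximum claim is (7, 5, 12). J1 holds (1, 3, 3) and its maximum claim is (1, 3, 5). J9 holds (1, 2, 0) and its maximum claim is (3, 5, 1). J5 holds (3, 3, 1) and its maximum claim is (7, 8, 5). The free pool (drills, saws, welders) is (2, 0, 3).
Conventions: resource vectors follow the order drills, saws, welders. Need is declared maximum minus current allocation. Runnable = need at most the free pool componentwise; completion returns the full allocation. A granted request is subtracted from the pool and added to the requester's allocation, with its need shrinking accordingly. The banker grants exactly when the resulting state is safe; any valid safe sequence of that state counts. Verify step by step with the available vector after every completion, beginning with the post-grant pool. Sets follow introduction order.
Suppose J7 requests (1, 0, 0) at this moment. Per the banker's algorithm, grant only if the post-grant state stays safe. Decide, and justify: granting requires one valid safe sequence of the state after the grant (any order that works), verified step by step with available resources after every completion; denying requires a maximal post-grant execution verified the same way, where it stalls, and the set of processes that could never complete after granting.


DENY: after the grant no complete ordering would exist.
Key observation: after J1, J9 the pool peaks at (3, 5, 6), and each blocked process is short somewhere: J2 on drills, saws; J7 on welders; J5 on drills.
On the post-grant state, J1, J9 is a maximal run — nothing extends it. Step-by-step check:
  pool = (1, 0, 3)
  J1: need (0, 0, 2) fits (1, 0, 3); releases (1, 3, 3), pool now (2, 3, 6)
  J9: need (2, 3, 1) fits (2, 3, 6); releases (1, 2, 0), pool now (3, 5, 6)
  J2 still needs (6, 8, 6) but only (3, 5, 6) is free — short on drills and saws
  J7 still needs (3, 2, 9) but only (3, 5, 6) is free — short on welders
  J5 still needs (4, 5, 4) but only (3, 5, 6) is free — short on drills
Post-grant, the permanently blocked set is J2, J7 and J5.


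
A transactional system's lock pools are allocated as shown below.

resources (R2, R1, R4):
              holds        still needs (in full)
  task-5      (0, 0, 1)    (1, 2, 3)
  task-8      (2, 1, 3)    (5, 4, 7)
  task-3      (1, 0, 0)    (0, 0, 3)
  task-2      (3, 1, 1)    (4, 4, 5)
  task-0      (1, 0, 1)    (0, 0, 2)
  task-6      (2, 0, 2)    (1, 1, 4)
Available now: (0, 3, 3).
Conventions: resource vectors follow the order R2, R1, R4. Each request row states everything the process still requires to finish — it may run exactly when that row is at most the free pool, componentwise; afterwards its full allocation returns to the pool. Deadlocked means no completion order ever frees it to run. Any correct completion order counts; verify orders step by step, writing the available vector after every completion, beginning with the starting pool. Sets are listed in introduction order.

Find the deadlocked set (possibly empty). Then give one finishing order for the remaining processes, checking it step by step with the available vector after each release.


The deadlocked set is task-8 and task-2.
Key observation: even finishing task-0, task-3, task-5, task-6 leaves just (4, 3, 7) free — too little R1 for any of the remaining processes.
A valid finishing order for the others: task-0, task-3, task-5, task-6. Verifying each step:
  pool = (0, 3, 3)
  task-0 needs (0, 0, 2) <= (0, 3, 3) -> finishes; pool += (1, 0, 1) = (1, 3, 4)
  task-3 needs (0, 0, 3) <= (1, 3, 4) -> finishes; pool += (1, 0, 0) = (2, 3, 4)
  task-5 needs (1, 2, 3) <= (2, 3, 4) -> finishes; pool += (0, 0, 1) = (2, 3, 5)
  task-6 needs (1, 1, 4) <= (2, 3, 5) -> finishes; pool += (2, 0, 2) = (4, 3, 7)
The blocked processes can never fit:
  task-8 still needs (5, 4, 7) but only (4, 3, 7) is free — short on R2 and R1
  task-2 still needs (4, 4, 5) but only (4, 3, 7) is free — short on R1


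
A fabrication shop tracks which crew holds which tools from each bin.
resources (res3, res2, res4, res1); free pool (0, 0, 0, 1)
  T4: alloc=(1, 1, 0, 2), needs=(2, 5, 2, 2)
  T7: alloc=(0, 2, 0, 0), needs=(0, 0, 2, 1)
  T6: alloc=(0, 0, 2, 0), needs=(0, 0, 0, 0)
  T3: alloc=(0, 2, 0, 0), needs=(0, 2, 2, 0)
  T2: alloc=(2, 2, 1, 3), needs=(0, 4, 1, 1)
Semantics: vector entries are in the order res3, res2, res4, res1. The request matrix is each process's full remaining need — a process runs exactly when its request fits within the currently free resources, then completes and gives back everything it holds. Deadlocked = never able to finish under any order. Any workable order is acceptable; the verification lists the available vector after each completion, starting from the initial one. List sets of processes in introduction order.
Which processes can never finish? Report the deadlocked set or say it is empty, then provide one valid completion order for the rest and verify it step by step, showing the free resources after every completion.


No process is deadlocked.
Key observation: T6 fits the free pool immediately, and its release cascades until everyone finishes.
One completion order for the rest: T6, T7, T3, T2, T4. Verifying each step:
  pool = (0, 0, 0, 1)
  T6 needs (0, 0, 0, 0) <= (0, 0, 0, 1) -> finishes; pool += (0, 0, 2, 0) = (0, 0, 2, 1)
  T7 needs (0, 0, 2, 1) <= (0, 0, 2, 1) -> finishes; pool += (0, 2, 0, 0) = (0, 2, 2, 1)
  T3 needs (0, 2, 2, 0) <= (0, 2, 2, 1) -> finishes; pool += (0, 2, 0, 0) = (0, 4, 2, 1)
  T2 needs (0, 4, 1, 1) <= (0, 4, 2, 1) -> finishes; pool += (2, 2, 1, 3) = (2, 6, 3, 4)
  T4 needs (2, 5, 2, 2) <= (2, 6, 3, 4) -> finishes; pool += (1, 1, 0, 2) = (3, 7, 3, 6)


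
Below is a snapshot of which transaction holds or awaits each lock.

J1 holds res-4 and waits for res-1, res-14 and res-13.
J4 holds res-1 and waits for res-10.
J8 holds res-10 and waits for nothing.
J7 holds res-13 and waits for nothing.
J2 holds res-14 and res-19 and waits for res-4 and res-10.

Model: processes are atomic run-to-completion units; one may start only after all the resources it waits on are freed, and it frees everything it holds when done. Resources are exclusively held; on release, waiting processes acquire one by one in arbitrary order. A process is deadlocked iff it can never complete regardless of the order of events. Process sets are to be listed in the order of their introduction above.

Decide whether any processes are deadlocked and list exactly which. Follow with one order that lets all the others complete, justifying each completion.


The deadlocked set is J1 and J2.
Key observation: the loop J1 -> J2 -> J1 blocks itself forever; no other process is dragged down with it.
The rest can finish in the order J8, J7, J4.
Verifying each step:
  J8 waits on nothing -> runs at once and releases res-10
  J7 waits on nothing -> runs at once and releases res-13
  J4: everything it awaited (res-10) is free; runs, freeing res-1


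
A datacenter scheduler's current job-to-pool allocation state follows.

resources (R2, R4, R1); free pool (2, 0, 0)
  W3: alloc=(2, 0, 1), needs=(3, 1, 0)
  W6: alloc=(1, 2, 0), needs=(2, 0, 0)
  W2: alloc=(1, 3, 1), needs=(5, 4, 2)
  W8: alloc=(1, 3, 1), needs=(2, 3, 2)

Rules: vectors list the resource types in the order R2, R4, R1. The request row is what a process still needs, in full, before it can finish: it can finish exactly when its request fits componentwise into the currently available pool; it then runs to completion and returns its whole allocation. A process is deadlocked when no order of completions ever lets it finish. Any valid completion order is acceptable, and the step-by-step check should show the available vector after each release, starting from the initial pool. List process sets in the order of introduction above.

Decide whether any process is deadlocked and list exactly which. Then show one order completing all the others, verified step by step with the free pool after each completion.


Deadlocked: W2 and W8.
Key observation: W6, W3 can finish, but then (5, 2, 1) is all there is, and the blocked group's R4 demands exceed it.
One completion order for the rest: W6, W3. Walking it through:
  pool = (2, 0, 0)
  W6: need (2, 0, 0) fits (2, 0, 0); releases (1, 2, 0), pool now (3, 2, 0)
  W3: need (3, 1, 0) fits (3, 2, 0); releases (2, 0, 1), pool now (5, 2, 1)
The stuck group stays short no matter what:
  blocked: W2 wants (5, 4, 2), pool (5, 2, 1) — not enough R4 and R1
  blocked: W8 wants (2, 3, 2), pool (5, 2, 1) — not enough R4 and R1


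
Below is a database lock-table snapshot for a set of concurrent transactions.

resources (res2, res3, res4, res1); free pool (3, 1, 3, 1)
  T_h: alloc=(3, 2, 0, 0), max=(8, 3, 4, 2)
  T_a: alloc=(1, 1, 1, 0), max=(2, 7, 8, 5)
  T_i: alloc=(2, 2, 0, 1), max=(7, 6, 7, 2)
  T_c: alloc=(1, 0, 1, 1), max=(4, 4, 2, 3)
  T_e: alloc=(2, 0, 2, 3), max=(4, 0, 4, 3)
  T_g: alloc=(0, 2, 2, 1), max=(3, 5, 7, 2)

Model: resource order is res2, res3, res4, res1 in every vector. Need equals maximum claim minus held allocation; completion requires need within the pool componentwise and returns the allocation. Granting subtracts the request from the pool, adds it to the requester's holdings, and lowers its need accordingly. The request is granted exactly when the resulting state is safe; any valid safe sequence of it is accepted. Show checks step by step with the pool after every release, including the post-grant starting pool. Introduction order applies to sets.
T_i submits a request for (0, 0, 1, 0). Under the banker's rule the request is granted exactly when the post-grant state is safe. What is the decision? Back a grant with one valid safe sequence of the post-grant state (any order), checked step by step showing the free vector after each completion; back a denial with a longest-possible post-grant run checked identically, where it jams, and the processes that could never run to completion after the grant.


DENY — the pretend-granted state is unsafe.
Key observation: after T_e, T_h the pool peaks at (8, 3, 4, 4), and each blocked process is short somewhere: T_a on res3, res4, res1; T_i on res3, res4; T_c on res3; T_g on res4.
Pretend the grant happened; the run T_e, T_h goes as far as possible. Walking it through:
  pool = (3, 1, 2, 1)
  T_e needs (2, 0, 2, 0) <= (3, 1, 2, 1) -> finishes; pool += (2, 0, 2, 3) = (5, 1, 4, 4)
  T_h needs (5, 1, 4, 2) <= (5, 1, 4, 4) -> finishes; pool += (3, 2, 0, 0) = (8, 3, 4, 4)
  blocked: T_a wants (1, 6, 7, 5), pool (8, 3, 4, 4) — not enough res3, res4 and res1
  blocked: T_i wants (5, 4, 6, 1), pool (8, 3, 4, 4) — not enough res3 and res4
  blocked: T_c wants (3, 4, 1, 2), pool (8, 3, 4, 4) — not enough res3
  blocked: T_g wants (3, 3, 5, 1), pool (8, 3, 4, 4) — not enough res4
Processes that could never finish after the grant: T_a, T_i, T_c and T_g.


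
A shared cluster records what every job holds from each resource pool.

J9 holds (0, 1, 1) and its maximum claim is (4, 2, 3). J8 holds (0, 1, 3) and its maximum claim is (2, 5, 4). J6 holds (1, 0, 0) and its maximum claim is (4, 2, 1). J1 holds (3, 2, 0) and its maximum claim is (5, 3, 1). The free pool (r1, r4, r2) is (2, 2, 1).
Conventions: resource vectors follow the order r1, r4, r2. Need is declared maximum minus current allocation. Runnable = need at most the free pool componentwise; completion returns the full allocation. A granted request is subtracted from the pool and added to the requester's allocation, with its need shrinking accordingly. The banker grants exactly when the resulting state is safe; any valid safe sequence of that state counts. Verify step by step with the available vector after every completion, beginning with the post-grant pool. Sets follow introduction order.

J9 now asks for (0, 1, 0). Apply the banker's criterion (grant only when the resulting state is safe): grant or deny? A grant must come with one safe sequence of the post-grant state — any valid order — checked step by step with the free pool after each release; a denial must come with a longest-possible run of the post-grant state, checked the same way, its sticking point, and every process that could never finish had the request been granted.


DENY. Granting would leave the state unsafe.
Key observation: after J1, J6 the pool peaks at (6, 3, 1), and each blocked process is short somewhere: J9 on r2; J8 on r4.
After a pretend grant, a maximal execution: J1, J6 — then nothing else fits. Step-by-step check:
  pool = (2, 1, 1)
  J1: need (2, 1, 1) fits (2, 1, 1); releases (3, 2, 0), pool now (5, 3, 1)
  J6: need (3, 2, 1) fits (5, 3, 1); releases (1, 0, 0), pool now (6, 3, 1)
  blocked: J9 wants (4, 0, 2), pool (6, 3, 1) — not enough r2
  blocked: J8 wants (2, 4, 1), pool (6, 3, 1) — not enough r4
Processes that could never finish after the grant: J9 and J8.


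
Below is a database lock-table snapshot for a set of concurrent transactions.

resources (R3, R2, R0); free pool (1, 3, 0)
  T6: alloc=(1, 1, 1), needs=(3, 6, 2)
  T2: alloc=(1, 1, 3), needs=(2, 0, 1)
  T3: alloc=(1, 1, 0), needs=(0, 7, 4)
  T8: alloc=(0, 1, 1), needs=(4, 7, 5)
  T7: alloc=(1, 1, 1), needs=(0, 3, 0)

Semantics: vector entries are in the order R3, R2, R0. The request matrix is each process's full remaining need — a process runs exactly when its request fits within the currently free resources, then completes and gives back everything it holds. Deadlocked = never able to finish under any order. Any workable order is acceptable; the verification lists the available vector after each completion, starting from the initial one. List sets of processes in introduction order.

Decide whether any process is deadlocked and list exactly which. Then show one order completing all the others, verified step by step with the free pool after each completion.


The deadlocked set is T6, T3 and T8.
Key observation: the pool after T7, T2 is (3, 5, 4); every surviving request exceeds it in R2, so progress ends there.
One completion order for the rest: T7, T2. Verifying each step:
  pool = (1, 3, 0)
  T7 needs (0, 3, 0) <= (1, 3, 0) -> finishes; pool += (1, 1, 1) = (2, 4, 1)
  T2 needs (2, 0, 1) <= (2, 4, 1) -> finishes; pool += (1, 1, 3) = (3, 5, 4)
The blocked processes can never fit:
  blocked: T6 wants (3, 6, 2), pool (3, 5, 4) — not enough R2
  blocked: T3 wants (0, 7, 4), pool (3, 5, 4) — not enough R2
  blocked: T8 wants (4, 7, 5), pool (3, 5, 4) — not enough R3, R2 and R0


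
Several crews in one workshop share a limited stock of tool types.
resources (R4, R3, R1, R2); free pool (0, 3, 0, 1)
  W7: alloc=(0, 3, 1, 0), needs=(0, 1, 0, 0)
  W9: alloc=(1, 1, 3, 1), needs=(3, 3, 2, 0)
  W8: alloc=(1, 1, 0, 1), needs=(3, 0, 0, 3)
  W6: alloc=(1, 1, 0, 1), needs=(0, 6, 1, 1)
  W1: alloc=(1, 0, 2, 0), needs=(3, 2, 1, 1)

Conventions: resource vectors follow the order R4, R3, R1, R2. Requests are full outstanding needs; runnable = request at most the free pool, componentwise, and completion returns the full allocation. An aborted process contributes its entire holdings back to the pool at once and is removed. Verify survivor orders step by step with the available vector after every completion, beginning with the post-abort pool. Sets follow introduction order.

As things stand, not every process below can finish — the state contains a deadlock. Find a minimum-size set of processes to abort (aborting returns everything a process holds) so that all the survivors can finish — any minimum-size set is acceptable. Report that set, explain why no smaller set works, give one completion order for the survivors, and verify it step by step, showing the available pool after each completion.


The answer: abort W8 and W1.
Key observation: no ordering could ever have run W9 before the abort of W8 and W1; with (2, 1, 2, 1) back in the pool it fits at step 3.
No one abort is enough; case by case: W7 alone leaves W9 blocked (short on R4 and R1); W9 alone leaves W8 blocked (short on R4); W8 alone leaves W9 blocked (short on R4 and R1); W6 alone leaves W9 blocked (short on R4 and R1); W1 alone leaves W9 blocked (short on R4).
The survivors complete as W7, W6, W9. Check, step by step (starting from the post-abort pool):
  pool = (2, 4, 2, 2)
  W7 needs (0, 1, 0, 0) <= (2, 4, 2, 2) -> finishes; pool += (0, 3, 1, 0) = (2, 7, 3, 2)
  W6 needs (0, 6, 1, 1) <= (2, 7, 3, 2) -> finishes; pool += (1, 1, 0, 1) = (3, 8, 3, 3)
  W9 needs (3, 3, 2, 0) <= (3, 8, 3, 3) -> finishes; pool += (1, 1, 3, 1) = (4, 9, 6, 4)
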